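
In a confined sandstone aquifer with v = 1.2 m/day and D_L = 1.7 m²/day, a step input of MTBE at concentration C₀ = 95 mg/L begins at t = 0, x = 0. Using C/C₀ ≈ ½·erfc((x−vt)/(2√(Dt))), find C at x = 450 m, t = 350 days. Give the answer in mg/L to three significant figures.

For a continuous step input, C/C₀ ≈ ½·erfc((x−vt)/(2√(Dt))).
vt = 1.2 × 350 = 420 m and 2√(Dt) = 2√(1.7 × 350) = 48.79 m.
Argument (x−vt)/(2√(Dt)) = (450 − 420)/48.79 = 0.6149; ½·erfc(0.6149) = 0.1923.
C = 95 × 0.1923 = 18.3 mg/L.

18.3 mg/L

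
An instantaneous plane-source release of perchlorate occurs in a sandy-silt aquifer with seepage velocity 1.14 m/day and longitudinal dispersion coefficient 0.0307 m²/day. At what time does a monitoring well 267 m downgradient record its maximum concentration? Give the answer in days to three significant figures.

For the 1D instantaneous-source solution, setting ∂C/∂t = 0 at fixed x gives v²t² + 2Dt − x² = 0, so t = (√(D² + v²x²) − D)/v².
√(D² + v²x²) = √(0.0307² + 1.14² × 267²) = 304.4; v² = 1.2996.
t = (304.4 − 0.0307)/1.2996 = 234 days (vs. the pure-advection estimate x/v = 234 d).

234 days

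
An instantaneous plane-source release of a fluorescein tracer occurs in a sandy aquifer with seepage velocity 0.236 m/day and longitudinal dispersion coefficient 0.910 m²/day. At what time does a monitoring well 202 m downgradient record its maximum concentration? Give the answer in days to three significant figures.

840 days

For the 1D instantaneous-source solution, setting ∂C/∂t = 0 at fixed x gives v²t² + 2Dt − x² = 0, so t = (√(D² + v²x²) − D)/v².
√(D² + v²x²) = √(0.910² + 0.236² × 202²) = 47.68; v² = 0.055696.
t = (47.68 − 0.910)/0.055696 = 840 days (vs. the pure-advection estimate x/v = 856 d).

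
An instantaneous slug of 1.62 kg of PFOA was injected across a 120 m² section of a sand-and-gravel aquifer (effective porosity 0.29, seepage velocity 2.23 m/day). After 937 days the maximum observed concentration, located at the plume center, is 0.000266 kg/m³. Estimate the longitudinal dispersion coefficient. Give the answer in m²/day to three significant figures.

2.60 m²/day

At the plume center C_max = M/(n_e·A·√(4πDt)), so D = M²/(4πt·(n_e·A·C_max)²).
n_e·A·C_max = 0.29 × 120 × 0.000266 = 0.009257 kg/m.
D = 1.62²/(4π × 937 × 0.009257²) = 2.60 m²/day.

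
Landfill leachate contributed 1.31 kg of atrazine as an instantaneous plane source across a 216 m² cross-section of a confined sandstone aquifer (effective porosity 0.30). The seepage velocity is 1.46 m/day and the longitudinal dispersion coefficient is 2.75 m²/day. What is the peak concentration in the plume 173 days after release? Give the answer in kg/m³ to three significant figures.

The peak of an instantaneous 1D plume sits at x = vt; there the Gaussian factor is 1 and C_max = M/(n_e·A·√(4πDt)), where n_e·A is the pore area the mass is dissolved in.
√(4πDt) = √(4π × 2.75 × 173) = 77.32 m, so C_max = 1.31/(0.30 × 216 × 77.32) = 0.000261 kg/m³.

0.000261 kg/m³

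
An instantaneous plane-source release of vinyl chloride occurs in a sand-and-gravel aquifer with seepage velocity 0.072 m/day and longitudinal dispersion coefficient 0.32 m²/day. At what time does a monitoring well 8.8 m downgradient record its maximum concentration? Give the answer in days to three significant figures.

For the 1D instantaneous-source solution, setting ∂C/∂t = 0 at fixed x gives v²t² + 2Dt − x² = 0, so t = (√(D² + v²x²) − D)/v².
√(D² + v²x²) = √(0.32² + 0.072² × 8.8²) = 0.7098; v² = 0.005184.
t = (0.7098 − 0.32)/0.005184 = 75.2 days (vs. the pure-advection estimate x/v = 122 d).

75.2 days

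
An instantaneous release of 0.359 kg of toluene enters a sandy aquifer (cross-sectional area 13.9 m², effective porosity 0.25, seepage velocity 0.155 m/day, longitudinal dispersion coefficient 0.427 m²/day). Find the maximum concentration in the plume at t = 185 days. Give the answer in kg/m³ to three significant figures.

The peak of an instantaneous 1D plume sits at x = vt; there the Gaussian factor is 1 and C_max = M/(n_e·A·√(4πDt)), where n_e·A is the pore area the mass is dissolved in.
√(4πDt) = √(4π × 0.427 × 185) = 31.51 m, so C_max = 0.359/(0.25 × 13.9 × 31.51) = 0.00328 kg/m³.

0.00328 kg/m³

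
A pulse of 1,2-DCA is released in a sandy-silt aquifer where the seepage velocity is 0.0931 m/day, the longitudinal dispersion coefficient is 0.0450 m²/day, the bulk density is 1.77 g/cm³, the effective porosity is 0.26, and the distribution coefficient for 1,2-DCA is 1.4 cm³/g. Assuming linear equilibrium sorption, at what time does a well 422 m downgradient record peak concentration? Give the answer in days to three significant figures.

47700 days

Retardation factor R = 1 + ρ_b·K_d/n = 1 + 1.77 × 1.4/0.26 = 10.53.
Sorption retards both mechanisms: v_R = v/R = 0.008841 m/day, D_R = D/R = 0.004274 m²/day.
Peak time from v_R²t² + 2D_R t − x² = 0: t = (√(D_R² + v_R²x²) − D_R)/v_R².
√(D_R² + v_R²x²) = √(0.004274² + 0.008841² × 422²) = 3.731; v_R² = 7.816e-05.
t = (3.731 − 0.004274)/7.816e-05 = 47700 days.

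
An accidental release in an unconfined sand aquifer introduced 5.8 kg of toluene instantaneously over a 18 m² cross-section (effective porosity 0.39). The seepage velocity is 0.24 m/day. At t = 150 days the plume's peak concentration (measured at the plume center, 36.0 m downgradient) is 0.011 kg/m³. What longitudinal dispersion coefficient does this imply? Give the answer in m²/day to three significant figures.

At the plume center C_max = M/(n_e·A·√(4πDt)), so D = M²/(4πt·(n_e·A·C_max)²).
n_e·A·C_max = 0.39 × 18 × 0.011 = 0.07722 kg/m.
D = 5.8²/(4π × 150 × 0.07722²) = 2.99 m²/day.

2.99 m²/day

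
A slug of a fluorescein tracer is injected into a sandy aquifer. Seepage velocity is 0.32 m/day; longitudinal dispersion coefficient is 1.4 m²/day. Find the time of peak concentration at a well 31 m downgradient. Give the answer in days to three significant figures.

84.2 days

For the 1D instantaneous-source solution, setting ∂C/∂t = 0 at fixed x gives v²t² + 2Dt − x² = 0, so t = (√(D² + v²x²) − D)/v².
√(D² + v²x²) = √(1.4² + 0.32² × 31²) = 10.02; v² = 0.1024.
t = (10.02 − 1.4)/0.1024 = 84.2 days (vs. the pure-advection estimate x/v = 96.9 d).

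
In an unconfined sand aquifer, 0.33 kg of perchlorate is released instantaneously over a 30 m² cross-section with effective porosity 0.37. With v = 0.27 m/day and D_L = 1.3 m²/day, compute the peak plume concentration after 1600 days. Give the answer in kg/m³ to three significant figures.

0.000184 kg/m³

The peak of an instantaneous 1D plume sits at x = vt; there the Gaussian factor is 1 and C_max = M/(n_e·A·√(4πDt)), where n_e·A is the pore area the mass is dissolved in.
√(4πDt) = √(4π × 1.3 × 1600) = 161.7 m, so C_max = 0.33/(0.37 × 30 × 161.7) = 0.000184 kg/m³.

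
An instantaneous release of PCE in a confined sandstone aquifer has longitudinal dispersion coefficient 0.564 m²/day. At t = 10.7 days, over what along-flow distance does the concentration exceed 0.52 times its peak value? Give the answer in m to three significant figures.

7.95 m

The plume is Gaussian with σ = √(2Dt) = √(2 × 0.564 × 10.7) = 3.474 m.
C/C_peak = exp(−Δx²/(2σ²)) = 0.52 ⇒ Δx = σ·√(−2 ln 0.52) = 3.474 × 1.144 = 3.974 m.
Width = 2Δx = 7.95 m.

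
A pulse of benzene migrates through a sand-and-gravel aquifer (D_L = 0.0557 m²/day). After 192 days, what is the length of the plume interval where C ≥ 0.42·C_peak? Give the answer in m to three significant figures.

The plume is Gaussian with σ = √(2Dt) = √(2 × 0.0557 × 192) = 4.625 m.
C/C_peak = exp(−Δx²/(2σ²)) = 0.42 ⇒ Δx = σ·√(−2 ln 0.42) = 4.625 × 1.317 = 6.091 m.
Width = 2Δx = 12.2 m.

12.2 m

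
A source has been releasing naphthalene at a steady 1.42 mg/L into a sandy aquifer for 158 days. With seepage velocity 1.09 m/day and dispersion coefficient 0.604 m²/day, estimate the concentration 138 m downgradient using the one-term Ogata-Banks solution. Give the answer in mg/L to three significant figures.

1.41 mg/L

For a continuous step input, C/C₀ ≈ ½·erfc((x−vt)/(2√(Dt))).
vt = 1.09 × 158 = 172.22 m and 2√(Dt) = 2√(0.604 × 158) = 19.54 m.
Argument (x−vt)/(2√(Dt)) = (138 − 172.22)/19.54 = -1.751; ½·erfc(-1.751) = 0.9934.
C = 1.42 × 0.9934 = 1.41 mg/L.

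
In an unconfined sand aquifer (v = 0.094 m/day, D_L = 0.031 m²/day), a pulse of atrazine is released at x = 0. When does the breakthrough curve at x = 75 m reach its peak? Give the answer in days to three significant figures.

For the 1D instantaneous-source solution, setting ∂C/∂t = 0 at fixed x gives v²t² + 2Dt − x² = 0, so t = (√(D² + v²x²) − D)/v².
√(D² + v²x²) = √(0.031² + 0.094² × 75²) = 7.050; v² = 0.008836.
t = (7.050 − 0.031)/0.008836 = 794 days (vs. the pure-advection estimate x/v = 798 d).

794 days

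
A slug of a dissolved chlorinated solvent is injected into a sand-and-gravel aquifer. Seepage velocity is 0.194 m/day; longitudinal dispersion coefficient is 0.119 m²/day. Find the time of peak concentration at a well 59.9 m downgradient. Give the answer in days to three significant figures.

For the 1D instantaneous-source solution, setting ∂C/∂t = 0 at fixed x gives v²t² + 2Dt − x² = 0, so t = (√(D² + v²x²) − D)/v².
√(D² + v²x²) = √(0.119² + 0.194² × 59.9²) = 11.62; v² = 0.037636.
t = (11.62 − 0.119)/0.037636 = 306 days (vs. the pure-advection estimate x/v = 309 d).

306 days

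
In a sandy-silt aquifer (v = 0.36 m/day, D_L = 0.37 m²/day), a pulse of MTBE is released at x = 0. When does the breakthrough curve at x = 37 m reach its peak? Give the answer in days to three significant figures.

For the 1D instantaneous-source solution, setting ∂C/∂t = 0 at fixed x gives v²t² + 2Dt − x² = 0, so t = (√(D² + v²x²) − D)/v².
√(D² + v²x²) = √(0.37² + 0.36² × 37²) = 13.33; v² = 0.1296.
t = (13.33 − 0.37)/0.1296 = 100 days (vs. the pure-advection estimate x/v = 103 d).

100 days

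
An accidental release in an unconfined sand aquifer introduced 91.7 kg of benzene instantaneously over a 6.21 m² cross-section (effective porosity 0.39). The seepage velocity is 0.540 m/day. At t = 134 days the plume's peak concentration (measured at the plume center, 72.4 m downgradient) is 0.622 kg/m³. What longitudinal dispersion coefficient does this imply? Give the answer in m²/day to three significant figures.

At the plume center C_max = M/(n_e·A·√(4πDt)), so D = M²/(4πt·(n_e·A·C_max)²).
n_e·A·C_max = 0.39 × 6.21 × 0.622 = 1.506 kg/m.
D = 91.7²/(4π × 134 × 1.506²) = 2.20 m²/day.

2.20 m²/day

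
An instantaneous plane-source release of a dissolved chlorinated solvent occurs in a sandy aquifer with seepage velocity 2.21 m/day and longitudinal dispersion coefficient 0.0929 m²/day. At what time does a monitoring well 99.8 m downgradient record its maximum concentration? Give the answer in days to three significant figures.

45.1 days

For the 1D instantaneous-source solution, setting ∂C/∂t = 0 at fixed x gives v²t² + 2Dt − x² = 0, so t = (√(D² + v²x²) − D)/v².
√(D² + v²x²) = √(0.0929² + 2.21² × 99.8²) = 220.6; v² = 4.8841.
t = (220.6 − 0.0929)/4.8841 = 45.1 days (vs. the pure-advection estimate x/v = 45.2 d).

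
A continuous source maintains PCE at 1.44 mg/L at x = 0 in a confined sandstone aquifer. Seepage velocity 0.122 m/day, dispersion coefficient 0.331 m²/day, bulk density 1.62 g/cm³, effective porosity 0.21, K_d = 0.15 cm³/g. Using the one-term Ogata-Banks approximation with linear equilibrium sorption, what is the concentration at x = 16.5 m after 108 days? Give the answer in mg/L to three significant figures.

Retardation factor R = 1 + ρ_b·K_d/n = 1 + 1.62 × 0.15/0.21 = 2.157.
Sorption retards both mechanisms: v_R = v/R = 0.05656 m/day, D_R = D/R = 0.1535 m²/day.
v_R·t = 0.05656 × 108 = 6.10848 m; 2√(D_R t) = 8.143 m; argument = (16.5 − 6.10848)/8.143 = 1.276.
C = C₀ × ½·erfc(1.276) = 1.44 × 0.03557 = 0.0512 mg/L.

0.0512 mg/L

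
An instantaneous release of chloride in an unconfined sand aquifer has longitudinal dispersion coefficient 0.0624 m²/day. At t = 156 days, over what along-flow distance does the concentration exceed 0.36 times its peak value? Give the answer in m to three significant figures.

12.6 m

The plume is Gaussian with σ = √(2Dt) = √(2 × 0.0624 × 156) = 4.412 m.
C/C_peak = exp(−Δx²/(2σ²)) = 0.36 ⇒ Δx = σ·√(−2 ln 0.36) = 4.412 × 1.429 = 6.305 m.
Width = 2Δx = 12.6 m.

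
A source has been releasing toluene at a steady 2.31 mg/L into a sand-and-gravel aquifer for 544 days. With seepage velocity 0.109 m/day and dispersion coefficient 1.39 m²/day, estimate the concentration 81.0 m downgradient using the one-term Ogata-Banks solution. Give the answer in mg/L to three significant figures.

0.666 mg/L

For a continuous step input, C/C₀ ≈ ½·erfc((x−vt)/(2√(Dt))).
vt = 0.109 × 544 = 59.296 m and 2√(Dt) = 2√(1.39 × 544) = 55.00 m.
Argument (x−vt)/(2√(Dt)) = (81.0 − 59.296)/55.00 = 0.3946; ½·erfc(0.3946) = 0.2884.
C = 2.31 × 0.2884 = 0.666 mg/L.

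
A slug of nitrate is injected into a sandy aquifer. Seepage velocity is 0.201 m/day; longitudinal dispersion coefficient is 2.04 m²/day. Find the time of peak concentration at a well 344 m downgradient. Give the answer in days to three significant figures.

For the 1D instantaneous-source solution, setting ∂C/∂t = 0 at fixed x gives v²t² + 2Dt − x² = 0, so t = (√(D² + v²x²) − D)/v².
√(D² + v²x²) = √(2.04² + 0.201² × 344²) = 69.17; v² = 0.040401.
t = (69.17 − 2.04)/0.040401 = 1660 days (vs. the pure-advection estimate x/v = 1710 d).

1660 days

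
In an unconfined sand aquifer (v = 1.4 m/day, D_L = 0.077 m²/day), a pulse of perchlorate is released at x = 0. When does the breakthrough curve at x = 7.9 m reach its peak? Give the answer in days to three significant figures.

5.60 days

For the 1D instantaneous-source solution, setting ∂C/∂t = 0 at fixed x gives v²t² + 2Dt − x² = 0, so t = (√(D² + v²x²) − D)/v².
√(D² + v²x²) = √(0.077² + 1.4² × 7.9²) = 11.06; v² = 1.96.
t = (11.06 − 0.077)/1.96 = 5.60 days (vs. the pure-advection estimate x/v = 5.64 d).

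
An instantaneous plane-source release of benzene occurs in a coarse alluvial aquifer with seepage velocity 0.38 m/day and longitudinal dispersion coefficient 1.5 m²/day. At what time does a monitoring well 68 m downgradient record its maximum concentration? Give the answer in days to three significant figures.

For the 1D instantaneous-source solution, setting ∂C/∂t = 0 at fixed x gives v²t² + 2Dt − x² = 0, so t = (√(D² + v²x²) − D)/v².
√(D² + v²x²) = √(1.5² + 0.38² × 68²) = 25.88; v² = 0.1444.
t = (25.88 − 1.5)/0.1444 = 169 days (vs. the pure-advection estimate x/v = 179 d).

169 days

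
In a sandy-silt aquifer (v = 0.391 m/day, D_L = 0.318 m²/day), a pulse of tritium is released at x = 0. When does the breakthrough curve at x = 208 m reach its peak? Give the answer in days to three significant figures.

For the 1D instantaneous-source solution, setting ∂C/∂t = 0 at fixed x gives v²t² + 2Dt − x² = 0, so t = (√(D² + v²x²) − D)/v².
√(D² + v²x²) = √(0.318² + 0.391² × 208²) = 81.33; v² = 0.152881.
t = (81.33 − 0.318)/0.152881 = 530 days (vs. the pure-advection estimate x/v = 532 d).

530 days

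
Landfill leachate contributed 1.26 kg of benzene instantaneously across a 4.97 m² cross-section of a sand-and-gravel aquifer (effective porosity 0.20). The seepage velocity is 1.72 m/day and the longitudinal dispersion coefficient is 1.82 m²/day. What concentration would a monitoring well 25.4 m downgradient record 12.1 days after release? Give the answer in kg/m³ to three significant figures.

For an instantaneous plane source, C(x,t) = M/(n_e·A·√(4πDt)) · exp(−(x−vt)²/(4Dt)), with n_e·A the pore (flow) area.
Plume center vt = 1.72 × 12.1 = 20.812 m, so the well at 25.4 m is 4.588 m downgradient of the peak.
√(4πDt) = 16.64 m, giving peak height M/(n_e·A·√(4πDt)) = 1.26/(0.20 × 4.97 × 16.64) = 0.07618 kg/m³.
(x−vt)²/(4Dt) = (4.588)²/(4 × 1.82 × 12.1) = 0.2390; exp(−0.2390) = 0.7874.
C = 0.07618 × 0.7874 = 0.0600 kg/m³.

0.0600 kg/m³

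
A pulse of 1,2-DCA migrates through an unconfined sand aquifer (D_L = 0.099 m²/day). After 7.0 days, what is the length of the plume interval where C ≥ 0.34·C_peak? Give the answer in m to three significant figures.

3.46 m

The plume is Gaussian with σ = √(2Dt) = √(2 × 0.099 × 7.0) = 1.177 m.
C/C_peak = exp(−Δx²/(2σ²)) = 0.34 ⇒ Δx = σ·√(−2 ln 0.34) = 1.177 × 1.469 = 1.729 m.
Width = 2Δx = 3.46 m.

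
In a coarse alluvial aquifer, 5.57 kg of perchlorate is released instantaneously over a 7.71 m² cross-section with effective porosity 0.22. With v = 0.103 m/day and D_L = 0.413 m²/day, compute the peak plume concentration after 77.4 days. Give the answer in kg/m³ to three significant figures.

The peak of an instantaneous 1D plume sits at x = vt; there the Gaussian factor is 1 and C_max = M/(n_e·A·√(4πDt)), where n_e·A is the pore area the mass is dissolved in.
√(4πDt) = √(4π × 0.413 × 77.4) = 20.04 m, so C_max = 5.57/(0.22 × 7.71 × 20.04) = 0.164 kg/m³.

0.164 kg/m³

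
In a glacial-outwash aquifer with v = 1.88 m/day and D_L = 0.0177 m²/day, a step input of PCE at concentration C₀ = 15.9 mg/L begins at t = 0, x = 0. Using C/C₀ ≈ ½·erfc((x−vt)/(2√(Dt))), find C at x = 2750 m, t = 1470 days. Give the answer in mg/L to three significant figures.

15.4 mg/L

For a continuous step input, C/C₀ ≈ ½·erfc((x−vt)/(2√(Dt))).
vt = 1.88 × 1470 = 2763.6 m and 2√(Dt) = 2√(0.0177 × 1470) = 10.20 m.
Argument (x−vt)/(2√(Dt)) = (2750 − 2763.6)/10.20 = -1.333; ½·erfc(-1.333) = 0.9703.
C = 15.9 × 0.9703 = 15.4 mg/L.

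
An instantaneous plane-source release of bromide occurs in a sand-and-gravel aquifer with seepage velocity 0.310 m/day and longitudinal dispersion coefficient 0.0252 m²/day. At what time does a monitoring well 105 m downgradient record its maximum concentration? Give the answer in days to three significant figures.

338 days

For the 1D instantaneous-source solution, setting ∂C/∂t = 0 at fixed x gives v²t² + 2Dt − x² = 0, so t = (√(D² + v²x²) − D)/v².
√(D² + v²x²) = √(0.0252² + 0.310² × 105²) = 32.55; v² = 0.0961.
t = (32.55 − 0.0252)/0.0961 = 338 days (vs. the pure-advection estimate x/v = 339 d).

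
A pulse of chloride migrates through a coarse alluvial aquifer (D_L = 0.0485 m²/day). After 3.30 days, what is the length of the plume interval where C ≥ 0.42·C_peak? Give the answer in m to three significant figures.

The plume is Gaussian with σ = √(2Dt) = √(2 × 0.0485 × 3.30) = 0.5658 m.
C/C_peak = exp(−Δx²/(2σ²)) = 0.42 ⇒ Δx = σ·√(−2 ln 0.42) = 0.5658 × 1.317 = 0.7452 m.
Width = 2Δx = 1.49 m.

1.49 m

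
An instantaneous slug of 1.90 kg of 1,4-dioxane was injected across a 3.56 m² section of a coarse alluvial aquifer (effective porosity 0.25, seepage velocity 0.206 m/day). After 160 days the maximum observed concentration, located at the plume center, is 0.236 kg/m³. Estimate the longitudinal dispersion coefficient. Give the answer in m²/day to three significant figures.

0.0407 m²/day

At the plume center C_max = M/(n_e·A·√(4πDt)), so D = M²/(4πt·(n_e·A·C_max)²).
n_e·A·C_max = 0.25 × 3.56 × 0.236 = 0.2100 kg/m.
D = 1.90²/(4π × 160 × 0.2100²) = 0.0407 m²/day.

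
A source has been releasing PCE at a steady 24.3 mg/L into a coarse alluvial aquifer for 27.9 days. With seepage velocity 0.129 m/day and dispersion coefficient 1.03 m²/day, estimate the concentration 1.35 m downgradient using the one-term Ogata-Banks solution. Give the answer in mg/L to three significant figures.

For a continuous step input, C/C₀ ≈ ½·erfc((x−vt)/(2√(Dt))).
vt = 0.129 × 27.9 = 3.5991 m and 2√(Dt) = 2√(1.03 × 27.9) = 10.72 m.
Argument (x−vt)/(2√(Dt)) = (1.35 − 3.5991)/10.72 = -0.2098; ½·erfc(-0.2098) = 0.6167.
C = 24.3 × 0.6167 = 15.0 mg/L.

15.0 mg/L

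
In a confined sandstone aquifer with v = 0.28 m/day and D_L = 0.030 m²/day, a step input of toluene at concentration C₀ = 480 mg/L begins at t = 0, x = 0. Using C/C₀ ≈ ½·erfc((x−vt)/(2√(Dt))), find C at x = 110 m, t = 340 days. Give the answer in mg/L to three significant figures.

0.252 mg/L

For a continuous step input, C/C₀ ≈ ½·erfc((x−vt)/(2√(Dt))).
vt = 0.28 × 340 = 95.2 m and 2√(Dt) = 2√(0.030 × 340) = 6.387 m.
Argument (x−vt)/(2√(Dt)) = (110 − 95.2)/6.387 = 2.317; ½·erfc(2.317) = 0.0005251.
C = 480 × 0.0005251 = 0.252 mg/L.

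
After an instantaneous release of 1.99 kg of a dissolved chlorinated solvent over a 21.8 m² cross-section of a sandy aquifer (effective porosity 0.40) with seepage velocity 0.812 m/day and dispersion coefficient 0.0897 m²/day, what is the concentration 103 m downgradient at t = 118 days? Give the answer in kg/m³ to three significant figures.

For an instantaneous plane source, C(x,t) = M/(n_e·A·√(4πDt)) · exp(−(x−vt)²/(4Dt)), with n_e·A the pore (flow) area.
Plume center vt = 0.812 × 118 = 95.816 m, so the well at 103 m is 7.184 m downgradient of the peak.
√(4πDt) = 11.53 m, giving peak height M/(n_e·A·√(4πDt)) = 1.99/(0.40 × 21.8 × 11.53) = 0.01979 kg/m³.
(x−vt)²/(4Dt) = (7.184)²/(4 × 0.0897 × 118) = 1.219; exp(−1.219) = 0.2955.
C = 0.01979 × 0.2955 = 0.00585 kg/m³.

0.00585 kg/m³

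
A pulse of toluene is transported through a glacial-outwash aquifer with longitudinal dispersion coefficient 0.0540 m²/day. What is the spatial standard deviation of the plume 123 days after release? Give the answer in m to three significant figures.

3.64 m

Dispersive spreading gives a Gaussian with σ² = 2Dt; advection only shifts the center.
σ = √(2 × 0.0540 × 123) = 3.64 m.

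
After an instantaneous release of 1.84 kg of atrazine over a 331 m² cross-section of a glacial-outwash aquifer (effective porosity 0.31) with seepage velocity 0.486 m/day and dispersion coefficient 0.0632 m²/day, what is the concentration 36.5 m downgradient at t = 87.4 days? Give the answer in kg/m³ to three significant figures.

0.000427 kg/m³

For an instantaneous plane source, C(x,t) = M/(n_e·A·√(4πDt)) · exp(−(x−vt)²/(4Dt)), with n_e·A the pore (flow) area.
Plume center vt = 0.486 × 87.4 = 42.4764 m, so the well at 36.5 m is 5.9764 m upgradient of the peak.
√(4πDt) = 8.331 m, giving peak height M/(n_e·A·√(4πDt)) = 1.84/(0.31 × 331 × 8.331) = 0.002152 kg/m³.
(x−vt)²/(4Dt) = (-5.9764)²/(4 × 0.0632 × 87.4) = 1.617; exp(−1.617) = 0.1985.
C = 0.002152 × 0.1985 = 0.000427 kg/m³.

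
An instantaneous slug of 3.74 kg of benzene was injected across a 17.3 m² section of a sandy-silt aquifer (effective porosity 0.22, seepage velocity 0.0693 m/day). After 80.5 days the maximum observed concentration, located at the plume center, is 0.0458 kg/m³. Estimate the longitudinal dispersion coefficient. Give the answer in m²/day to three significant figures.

At the plume center C_max = M/(n_e·A·√(4πDt)), so D = M²/(4πt·(n_e·A·C_max)²).
n_e·A·C_max = 0.22 × 17.3 × 0.0458 = 0.1743 kg/m.
D = 3.74²/(4π × 80.5 × 0.1743²) = 0.455 m²/day.

0.455 m²/day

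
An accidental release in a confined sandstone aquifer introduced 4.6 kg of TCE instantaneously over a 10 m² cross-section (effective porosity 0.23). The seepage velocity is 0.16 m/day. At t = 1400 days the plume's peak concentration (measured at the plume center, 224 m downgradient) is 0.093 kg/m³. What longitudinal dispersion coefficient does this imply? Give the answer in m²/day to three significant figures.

0.0263 m²/day

At the plume center C_max = M/(n_e·A·√(4πDt)), so D = M²/(4πt·(n_e·A·C_max)²).
n_e·A·C_max = 0.23 × 10 × 0.093 = 0.2139 kg/m.
D = 4.6²/(4π × 1400 × 0.2139²) = 0.0263 m²/day.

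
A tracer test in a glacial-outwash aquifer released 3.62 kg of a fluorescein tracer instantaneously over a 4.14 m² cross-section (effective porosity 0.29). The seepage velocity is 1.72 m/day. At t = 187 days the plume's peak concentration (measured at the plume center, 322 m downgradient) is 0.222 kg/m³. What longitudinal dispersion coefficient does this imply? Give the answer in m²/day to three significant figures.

0.0785 m²/day

At the plume center C_max = M/(n_e·A·√(4πDt)), so D = M²/(4πt·(n_e·A·C_max)²).
n_e·A·C_max = 0.29 × 4.14 × 0.222 = 0.2665 kg/m.
D = 3.62²/(4π × 187 × 0.2665²) = 0.0785 m²/day.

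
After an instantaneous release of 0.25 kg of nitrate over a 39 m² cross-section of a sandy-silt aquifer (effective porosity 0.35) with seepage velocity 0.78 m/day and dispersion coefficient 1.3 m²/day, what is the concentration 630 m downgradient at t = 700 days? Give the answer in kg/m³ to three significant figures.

For an instantaneous plane source, C(x,t) = M/(n_e·A·√(4πDt)) · exp(−(x−vt)²/(4Dt)), with n_e·A the pore (flow) area.
Plume center vt = 0.78 × 700 = 546 m, so the well at 630 m is 84 m downgradient of the peak.
√(4πDt) = 106.9 m, giving peak height M/(n_e·A·√(4πDt)) = 0.25/(0.35 × 39 × 106.9) = 0.0001713 kg/m³.
(x−vt)²/(4Dt) = (84)²/(4 × 1.3 × 700) = 1.938; exp(−1.938) = 0.1440.
C = 0.0001713 × 0.1440 = 2.47e-05 kg/m³.

2.47e-05 kg/m³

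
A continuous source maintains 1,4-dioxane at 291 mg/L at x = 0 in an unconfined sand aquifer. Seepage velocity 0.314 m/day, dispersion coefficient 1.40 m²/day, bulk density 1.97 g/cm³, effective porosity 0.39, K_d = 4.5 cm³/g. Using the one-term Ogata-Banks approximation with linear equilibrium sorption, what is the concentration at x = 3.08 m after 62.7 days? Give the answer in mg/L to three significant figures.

Retardation factor R = 1 + ρ_b·K_d/n = 1 + 1.97 × 4.5/0.39 = 23.73.
Sorption retards both mechanisms: v_R = v/R = 0.01323 m/day, D_R = D/R = 0.05900 m²/day.
v_R·t = 0.01323 × 62.7 = 0.829521 m; 2√(D_R t) = 3.847 m; argument = (3.08 − 0.829521)/3.847 = 0.5850.
C = C₀ × ½·erfc(0.5850) = 291 × 0.2040 = 59.4 mg/L.

59.4 mg/L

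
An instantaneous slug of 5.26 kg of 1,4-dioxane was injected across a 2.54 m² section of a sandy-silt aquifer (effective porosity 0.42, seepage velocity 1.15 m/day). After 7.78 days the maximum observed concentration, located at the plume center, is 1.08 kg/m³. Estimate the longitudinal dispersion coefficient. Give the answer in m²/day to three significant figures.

At the plume center C_max = M/(n_e·A·√(4πDt)), so D = M²/(4πt·(n_e·A·C_max)²).
n_e·A·C_max = 0.42 × 2.54 × 1.08 = 1.152 kg/m.
D = 5.26²/(4π × 7.78 × 1.152²) = 0.213 m²/day.

0.213 m²/day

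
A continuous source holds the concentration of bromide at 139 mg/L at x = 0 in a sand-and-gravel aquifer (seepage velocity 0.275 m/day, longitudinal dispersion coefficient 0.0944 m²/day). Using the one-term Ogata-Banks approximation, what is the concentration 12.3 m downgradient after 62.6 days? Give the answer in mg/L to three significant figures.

For a continuous step input, C/C₀ ≈ ½·erfc((x−vt)/(2√(Dt))).
vt = 0.275 × 62.6 = 17.215 m and 2√(Dt) = 2√(0.0944 × 62.6) = 4.862 m.
Argument (x−vt)/(2√(Dt)) = (12.3 − 17.215)/4.862 = -1.011; ½·erfc(-1.011) = 0.9236.
C = 139 × 0.9236 = 128 mg/L.

128 mg/L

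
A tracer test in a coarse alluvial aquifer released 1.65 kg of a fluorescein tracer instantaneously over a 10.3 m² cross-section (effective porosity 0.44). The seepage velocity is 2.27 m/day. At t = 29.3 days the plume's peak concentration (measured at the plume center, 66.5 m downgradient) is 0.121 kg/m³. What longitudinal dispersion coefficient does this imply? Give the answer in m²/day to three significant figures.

0.0246 m²/day

At the plume center C_max = M/(n_e·A·√(4πDt)), so D = M²/(4πt·(n_e·A·C_max)²).
n_e·A·C_max = 0.44 × 10.3 × 0.121 = 0.5484 kg/m.
D = 1.65²/(4π × 29.3 × 0.5484²) = 0.0246 m²/day.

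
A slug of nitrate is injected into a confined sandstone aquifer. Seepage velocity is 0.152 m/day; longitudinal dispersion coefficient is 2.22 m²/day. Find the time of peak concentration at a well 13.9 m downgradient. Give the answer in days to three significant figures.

For the 1D instantaneous-source solution, setting ∂C/∂t = 0 at fixed x gives v²t² + 2Dt − x² = 0, so t = (√(D² + v²x²) − D)/v².
√(D² + v²x²) = √(2.22² + 0.152² × 13.9²) = 3.065; v² = 0.023104.
t = (3.065 − 2.22)/0.023104 = 36.6 days (vs. the pure-advection estimate x/v = 91.4 d).

36.6 days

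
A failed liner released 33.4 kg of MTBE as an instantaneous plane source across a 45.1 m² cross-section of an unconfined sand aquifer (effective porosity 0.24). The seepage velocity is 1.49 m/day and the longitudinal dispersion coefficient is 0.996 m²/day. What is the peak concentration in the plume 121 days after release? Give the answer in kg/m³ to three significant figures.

The peak of an instantaneous 1D plume sits at x = vt; there the Gaussian factor is 1 and C_max = M/(n_e·A·√(4πDt)), where n_e·A is the pore area the mass is dissolved in.
√(4πDt) = √(4π × 0.996 × 121) = 38.92 m, so C_max = 33.4/(0.24 × 45.1 × 38.92) = 0.0793 kg/m³.

0.0793 kg/m³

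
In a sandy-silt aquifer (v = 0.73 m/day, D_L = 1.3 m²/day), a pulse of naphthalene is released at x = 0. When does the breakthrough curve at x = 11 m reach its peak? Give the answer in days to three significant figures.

For the 1D instantaneous-source solution, setting ∂C/∂t = 0 at fixed x gives v²t² + 2Dt − x² = 0, so t = (√(D² + v²x²) − D)/v².
√(D² + v²x²) = √(1.3² + 0.73² × 11²) = 8.135; v² = 0.5329.
t = (8.135 − 1.3)/0.5329 = 12.8 days (vs. the pure-advection estimate x/v = 15.1 d).

12.8 days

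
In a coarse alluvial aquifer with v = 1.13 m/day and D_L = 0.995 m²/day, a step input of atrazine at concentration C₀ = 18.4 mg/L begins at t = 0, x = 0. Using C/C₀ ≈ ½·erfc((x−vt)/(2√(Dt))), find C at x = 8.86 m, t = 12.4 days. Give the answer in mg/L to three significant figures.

15.6 mg/L

For a continuous step input, C/C₀ ≈ ½·erfc((x−vt)/(2√(Dt))).
vt = 1.13 × 12.4 = 14.012 m and 2√(Dt) = 2√(0.995 × 12.4) = 7.025 m.
Argument (x−vt)/(2√(Dt)) = (8.86 − 14.012)/7.025 = -0.7334; ½·erfc(-0.7334) = 0.8502.
C = 18.4 × 0.8502 = 15.6 mg/L.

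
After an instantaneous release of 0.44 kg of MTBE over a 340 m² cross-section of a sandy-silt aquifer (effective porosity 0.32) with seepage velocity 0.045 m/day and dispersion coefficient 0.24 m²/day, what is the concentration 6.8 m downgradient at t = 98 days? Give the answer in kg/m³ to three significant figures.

0.000221 kg/m³

For an instantaneous plane source, C(x,t) = M/(n_e·A·√(4πDt)) · exp(−(x−vt)²/(4Dt)), with n_e·A the pore (flow) area.
Plume center vt = 0.045 × 98 = 4.41 m, so the well at 6.8 m is 2.39 m downgradient of the peak.
√(4πDt) = 17.19 m, giving peak height M/(n_e·A·√(4πDt)) = 0.44/(0.32 × 340 × 17.19) = 0.0002353 kg/m³.
(x−vt)²/(4Dt) = (2.39)²/(4 × 0.24 × 98) = 0.06072; exp(−0.06072) = 0.9411.
C = 0.0002353 × 0.9411 = 0.000221 kg/m³.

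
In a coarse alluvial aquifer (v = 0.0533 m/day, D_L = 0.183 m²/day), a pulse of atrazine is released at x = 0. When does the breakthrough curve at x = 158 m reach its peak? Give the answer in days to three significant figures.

2900 days

For the 1D instantaneous-source solution, setting ∂C/∂t = 0 at fixed x gives v²t² + 2Dt − x² = 0, so t = (√(D² + v²x²) − D)/v².
√(D² + v²x²) = √(0.183² + 0.0533² × 158²) = 8.423; v² = 0.00284089.
t = (8.423 − 0.183)/0.00284089 = 2900 days (vs. the pure-advection estimate x/v = 2960 d).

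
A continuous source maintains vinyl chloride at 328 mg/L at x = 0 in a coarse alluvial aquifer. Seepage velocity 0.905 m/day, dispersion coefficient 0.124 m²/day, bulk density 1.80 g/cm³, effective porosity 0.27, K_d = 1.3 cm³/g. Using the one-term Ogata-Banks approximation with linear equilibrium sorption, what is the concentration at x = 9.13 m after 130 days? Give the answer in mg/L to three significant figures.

Retardation factor R = 1 + ρ_b·K_d/n = 1 + 1.80 × 1.3/0.27 = 9.667.
Sorption retards both mechanisms: v_R = v/R = 0.09362 m/day, D_R = D/R = 0.01283 m²/day.
v_R·t = 0.09362 × 130 = 12.1706 m; 2√(D_R t) = 2.583 m; argument = (9.13 − 12.1706)/2.583 = -1.177.
C = C₀ × ½·erfc(-1.177) = 328 × 0.9520 = 312 mg/L.

312 mg/L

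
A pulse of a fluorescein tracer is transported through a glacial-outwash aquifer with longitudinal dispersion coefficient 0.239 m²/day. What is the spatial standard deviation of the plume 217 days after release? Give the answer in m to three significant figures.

Dispersive spreading gives a Gaussian with σ² = 2Dt; advection only shifts the center.
σ = √(2 × 0.239 × 217) = 10.2 m.

10.2 m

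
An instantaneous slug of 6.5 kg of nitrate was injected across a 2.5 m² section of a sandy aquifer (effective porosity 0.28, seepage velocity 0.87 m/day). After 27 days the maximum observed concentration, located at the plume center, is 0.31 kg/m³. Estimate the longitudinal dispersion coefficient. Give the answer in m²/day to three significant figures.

2.64 m²/day

At the plume center C_max = M/(n_e·A·√(4πDt)), so D = M²/(4πt·(n_e·A·C_max)²).
n_e·A·C_max = 0.28 × 2.5 × 0.31 = 0.2170 kg/m.
D = 6.5²/(4π × 27 × 0.2170²) = 2.64 m²/day.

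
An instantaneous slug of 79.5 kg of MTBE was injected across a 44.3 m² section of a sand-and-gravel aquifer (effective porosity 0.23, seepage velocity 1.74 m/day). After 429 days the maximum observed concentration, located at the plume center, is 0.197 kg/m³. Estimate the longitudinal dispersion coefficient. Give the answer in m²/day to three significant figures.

At the plume center C_max = M/(n_e·A·√(4πDt)), so D = M²/(4πt·(n_e·A·C_max)²).
n_e·A·C_max = 0.23 × 44.3 × 0.197 = 2.007 kg/m.
D = 79.5²/(4π × 429 × 2.007²) = 0.291 m²/day.

0.291 m²/day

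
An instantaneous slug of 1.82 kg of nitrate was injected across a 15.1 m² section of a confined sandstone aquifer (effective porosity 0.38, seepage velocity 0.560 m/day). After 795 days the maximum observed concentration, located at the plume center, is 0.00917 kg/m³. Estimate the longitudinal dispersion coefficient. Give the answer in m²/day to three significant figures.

0.120 m²/day

At the plume center C_max = M/(n_e·A·√(4πDt)), so D = M²/(4πt·(n_e·A·C_max)²).
n_e·A·C_max = 0.38 × 15.1 × 0.00917 = 0.05262 kg/m.
D = 1.82²/(4π × 795 × 0.05262²) = 0.120 m²/day.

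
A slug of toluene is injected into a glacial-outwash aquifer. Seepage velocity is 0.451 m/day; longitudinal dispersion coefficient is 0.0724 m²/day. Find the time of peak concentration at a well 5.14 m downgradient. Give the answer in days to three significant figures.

11.0 days

For the 1D instantaneous-source solution, setting ∂C/∂t = 0 at fixed x gives v²t² + 2Dt − x² = 0, so t = (√(D² + v²x²) − D)/v².
√(D² + v²x²) = √(0.0724² + 0.451² × 5.14²) = 2.319; v² = 0.203401.
t = (2.319 − 0.0724)/0.203401 = 11.0 days (vs. the pure-advection estimate x/v = 11.4 d).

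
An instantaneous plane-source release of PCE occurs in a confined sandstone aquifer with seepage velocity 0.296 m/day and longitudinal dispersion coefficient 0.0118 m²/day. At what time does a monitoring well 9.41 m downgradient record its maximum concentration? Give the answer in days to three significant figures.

For the 1D instantaneous-source solution, setting ∂C/∂t = 0 at fixed x gives v²t² + 2Dt − x² = 0, so t = (√(D² + v²x²) − D)/v².
√(D² + v²x²) = √(0.0118² + 0.296² × 9.41²) = 2.785; v² = 0.087616.
t = (2.785 − 0.0118)/0.087616 = 31.7 days (vs. the pure-advection estimate x/v = 31.8 d).

31.7 days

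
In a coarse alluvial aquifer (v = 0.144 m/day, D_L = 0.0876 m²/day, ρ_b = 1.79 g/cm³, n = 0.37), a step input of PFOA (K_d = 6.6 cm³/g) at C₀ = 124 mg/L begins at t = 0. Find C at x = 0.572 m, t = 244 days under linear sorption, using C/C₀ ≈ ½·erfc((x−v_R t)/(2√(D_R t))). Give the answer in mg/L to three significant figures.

82.8 mg/L

Retardation factor R = 1 + ρ_b·K_d/n = 1 + 1.79 × 6.6/0.37 = 32.93.
Sorption retards both mechanisms: v_R = v/R = 0.004373 m/day, D_R = D/R = 0.002660 m²/day.
v_R·t = 0.004373 × 244 = 1.067012 m; 2√(D_R t) = 1.611 m; argument = (0.572 − 1.067012)/1.611 = -0.3073.
C = C₀ × ½·erfc(-0.3073) = 124 × 0.6681 = 82.8 mg/L.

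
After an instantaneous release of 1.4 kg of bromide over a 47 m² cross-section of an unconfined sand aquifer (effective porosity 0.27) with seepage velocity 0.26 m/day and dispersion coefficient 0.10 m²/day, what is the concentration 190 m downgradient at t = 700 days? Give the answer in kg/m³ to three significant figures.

For an instantaneous plane source, C(x,t) = M/(n_e·A·√(4πDt)) · exp(−(x−vt)²/(4Dt)), with n_e·A the pore (flow) area.
Plume center vt = 0.26 × 700 = 182 m, so the well at 190 m is 8 m downgradient of the peak.
√(4πDt) = 29.66 m, giving peak height M/(n_e·A·√(4πDt)) = 1.4/(0.27 × 47 × 29.66) = 0.003720 kg/m³.
(x−vt)²/(4Dt) = (8)²/(4 × 0.10 × 700) = 0.2286; exp(−0.2286) = 0.7956.
C = 0.003720 × 0.7956 = 0.00296 kg/m³.

0.00296 kg/m³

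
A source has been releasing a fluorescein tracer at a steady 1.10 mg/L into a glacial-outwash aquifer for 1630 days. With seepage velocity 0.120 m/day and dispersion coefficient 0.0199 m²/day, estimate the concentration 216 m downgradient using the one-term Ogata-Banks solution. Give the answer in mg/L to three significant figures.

For a continuous step input, C/C₀ ≈ ½·erfc((x−vt)/(2√(Dt))).
vt = 0.120 × 1630 = 195.6 m and 2√(Dt) = 2√(0.0199 × 1630) = 11.39 m.
Argument (x−vt)/(2√(Dt)) = (216 − 195.6)/11.39 = 1.791; ½·erfc(1.791) = 0.005657.
C = 1.10 × 0.005657 = 0.00622 mg/L.

0.00622 mg/L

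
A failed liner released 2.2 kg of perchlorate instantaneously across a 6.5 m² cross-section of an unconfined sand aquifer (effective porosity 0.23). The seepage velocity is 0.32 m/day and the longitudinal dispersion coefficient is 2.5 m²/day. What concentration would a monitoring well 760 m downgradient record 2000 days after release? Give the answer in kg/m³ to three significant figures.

For an instantaneous plane source, C(x,t) = M/(n_e·A·√(4πDt)) · exp(−(x−vt)²/(4Dt)), with n_e·A the pore (flow) area.
Plume center vt = 0.32 × 2000 = 640 m, so the well at 760 m is 120 m downgradient of the peak.
√(4πDt) = 250.7 m, giving peak height M/(n_e·A·√(4πDt)) = 2.2/(0.23 × 6.5 × 250.7) = 0.005870 kg/m³.
(x−vt)²/(4Dt) = (120)²/(4 × 2.5 × 2000) = 0.7200; exp(−0.7200) = 0.4868.
C = 0.005870 × 0.4868 = 0.00286 kg/m³.

0.00286 kg/m³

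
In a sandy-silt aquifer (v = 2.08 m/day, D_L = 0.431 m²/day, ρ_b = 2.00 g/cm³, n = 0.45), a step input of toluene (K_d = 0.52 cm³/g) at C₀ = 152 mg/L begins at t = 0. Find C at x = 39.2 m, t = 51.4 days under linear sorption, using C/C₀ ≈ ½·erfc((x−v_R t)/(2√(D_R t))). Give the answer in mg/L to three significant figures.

4.47 mg/L

Retardation factor R = 1 + ρ_b·K_d/n = 1 + 2.00 × 0.52/0.45 = 3.311.
Sorption retards both mechanisms: v_R = v/R = 0.6282 m/day, D_R = D/R = 0.1302 m²/day.
v_R·t = 0.6282 × 51.4 = 32.28948 m; 2√(D_R t) = 5.174 m; argument = (39.2 − 32.28948)/5.174 = 1.336.
C = C₀ × ½·erfc(1.336) = 152 × 0.02942 = 4.47 mg/L.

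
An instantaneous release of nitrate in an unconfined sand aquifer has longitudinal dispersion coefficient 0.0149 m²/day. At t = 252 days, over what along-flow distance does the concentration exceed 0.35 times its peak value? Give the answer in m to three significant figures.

7.94 m

The plume is Gaussian with σ = √(2Dt) = √(2 × 0.0149 × 252) = 2.740 m.
C/C_peak = exp(−Δx²/(2σ²)) = 0.35 ⇒ Δx = σ·√(−2 ln 0.35) = 2.740 × 1.449 = 3.970 m.
Width = 2Δx = 7.94 m.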